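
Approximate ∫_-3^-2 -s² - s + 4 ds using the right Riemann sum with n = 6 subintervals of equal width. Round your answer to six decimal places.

Δs = (-2 − (-3))/6 = 1/6.
Right endpoints: -17/6, -8/3, -2.5, -7/3, -13/6, -2.
f(-17/6) = -43/36, f(-8/3) = -4/9, f(-2.5) = 0.25, f(-7/3) = 8/9, f(-13/6) = 53/36, f(-2) = 2.
Sum = Δs · [f(-17/6) + f(-8/3) + f(-2.5) + ...].
Sum ≈ 0.495370.

0.495370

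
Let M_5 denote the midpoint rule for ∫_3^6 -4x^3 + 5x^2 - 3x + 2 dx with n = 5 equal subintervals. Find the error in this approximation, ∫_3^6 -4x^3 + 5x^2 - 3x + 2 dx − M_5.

-4.41

Exact integral: ∫_3^6 f(x) dx = -934.5.
M_5 = -930.09.
Error = -934.5 − (-930.09) = -4.41.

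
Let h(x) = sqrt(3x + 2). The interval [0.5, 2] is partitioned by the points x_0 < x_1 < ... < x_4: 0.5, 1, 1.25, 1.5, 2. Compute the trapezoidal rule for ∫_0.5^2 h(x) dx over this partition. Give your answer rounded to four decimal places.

Subinterval widths: 0.5, 0.25, 0.25, 0.5.
h(0.5) ≈ 1.8708, h(1) ≈ 2.2361, h(1.25) ≈ 2.3979, h(1.5) ≈ 2.5495, h(2) ≈ 2.8284.
On each subinterval the trapezoid contributes (Δx_i/2)·[h(x_{i-1}) + h(x_i)].
Sum ≈ 3.5689.

3.5689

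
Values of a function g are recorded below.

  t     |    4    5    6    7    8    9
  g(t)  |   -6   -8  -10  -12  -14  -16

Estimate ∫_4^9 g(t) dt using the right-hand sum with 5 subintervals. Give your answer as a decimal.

-60

Δt = 1.
Sum = 1·[(-8) + (-10) + (-12) + (-14) + (-16)] = -60.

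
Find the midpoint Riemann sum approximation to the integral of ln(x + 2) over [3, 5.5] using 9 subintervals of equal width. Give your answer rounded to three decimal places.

Δx = (5.5 − 3)/9 = 5/18.
Midpoints: 113/36, 41/12, 133/36, 143/36, 4.25, 163/36, 173/36, 61/12, 193/36.
f(113/36) ≈ 1.637, f(41/12) ≈ 1.689, f(133/36) ≈ 1.739, f(143/36) ≈ 1.787, f(4.25) ≈ 1.833, f(163/36) ≈ 1.876, f(173/36) ≈ 1.918, f(61/12) ≈ 1.958, f(193/36) ≈ 1.996.
Sum = Δx · [f(113/36) + f(41/12) + f(133/36) + ...].
Sum ≈ 4.565.

4.565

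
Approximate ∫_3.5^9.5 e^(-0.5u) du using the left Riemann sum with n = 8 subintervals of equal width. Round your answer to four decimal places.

Δu = (9.5 − 3.5)/8 = 0.75.
Left endpoints: 3.5, 4.25, 5, 5.75, 6.5, 7.25, 8, 8.75.
f(3.5) ≈ 0.1738, f(4.25) ≈ 0.1194, f(5) ≈ 0.0821, f(5.75) ≈ 0.0564, f(6.5) ≈ 0.0388, f(7.25) ≈ 0.0266, f(8) ≈ 0.0183, f(8.75) ≈ 0.0126.
Sum = Δu · [f(3.5) + f(4.25) + f(5) + ...].
Sum ≈ 0.3960.

0.3960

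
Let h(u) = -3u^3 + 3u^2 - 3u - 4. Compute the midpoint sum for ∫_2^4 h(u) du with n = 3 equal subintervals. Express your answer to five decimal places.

-148.22222

Δu = (4 − 2)/3 = 2/3.
Midpoints: 7/3, 3, 11/3.
h(7/3) = -295/9, h(3) = -67, h(11/3) = -1103/9.
Sum = Δu · [h(7/3) + h(3) + h(11/3)].
Sum ≈ -148.22222.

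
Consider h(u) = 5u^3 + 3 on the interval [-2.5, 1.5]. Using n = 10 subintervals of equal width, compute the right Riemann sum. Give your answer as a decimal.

Δu = (1.5 − (-2.5))/10 = 0.4.
Right endpoints: -2.1, -1.7, -1.3, -0.9, -0.5, -0.1, 0.3, 0.7, 1.1, 1.5.
h(-2.1) = -43.305, h(-1.7) = -21.565, h(-1.3) = -7.985, h(-0.9) = -0.645, h(-0.5) = 2.375, h(-0.1) = 2.995, h(0.3) = 3.135, h(0.7) = 4.715, h(1.1) = 9.655, h(1.5) = 19.875.
Sum = Δu · [h(-2.1) + h(-1.7) + h(-1.3) + ...].
Sum = -12.3.

-12.3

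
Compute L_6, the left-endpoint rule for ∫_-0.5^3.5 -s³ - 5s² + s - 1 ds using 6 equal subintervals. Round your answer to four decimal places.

-76.9815

Δs = (3.5 − (-0.5))/6 = 2/3.
Left endpoints: -0.5, 1/6, 5/6, 1.5, 13/6, 17/6.
f(-0.5) = -2.625, f(1/6) = -211/216, f(5/6) = -911/216, f(1.5) = -14.125, f(13/6) = -7015/216, f(17/6) = -13187/216.
Sum = Δs · [f(-0.5) + f(1/6) + f(5/6) + ...].
Sum ≈ -76.9815.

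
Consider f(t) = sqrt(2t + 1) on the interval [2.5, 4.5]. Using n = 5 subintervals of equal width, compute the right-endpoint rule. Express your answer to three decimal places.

Δt = (4.5 − 2.5)/5 = 0.4.
Right endpoints: 2.9, 3.3, 3.7, 4.1, 4.5.
f(2.9) ≈ 2.608, f(3.3) ≈ 2.757, f(3.7) ≈ 2.898, f(4.1) ≈ 3.033, f(4.5) ≈ 3.162.
Sum = Δt · [f(2.9) + f(3.3) + f(3.7) + f(4.1) + f(4.5)].
Sum ≈ 5.783.

5.783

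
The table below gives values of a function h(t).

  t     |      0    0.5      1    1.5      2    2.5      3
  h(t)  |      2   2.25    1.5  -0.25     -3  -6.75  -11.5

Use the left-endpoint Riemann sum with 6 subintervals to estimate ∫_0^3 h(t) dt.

-2.125

Δt = 0.5.
Sum = 0.5·[2 + 2.25 + 1.5 + (-0.25) + (-3) + (-6.75)] = -2.125.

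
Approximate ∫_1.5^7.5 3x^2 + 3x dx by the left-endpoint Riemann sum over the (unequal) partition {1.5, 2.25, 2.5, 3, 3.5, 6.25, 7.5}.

Subinterval widths: 0.75, 0.25, 0.5, 0.5, 2.75, 1.25.
Left endpoints: 1.5, 2.25, 2.5, 3, 3.5, 6.25.
f(1.5) = 11.25, f(2.25) = 21.9375, f(2.5) = 26.25, f(3) = 36, f(3.5) = 47.25, f(6.25) = 135.9375.
Sum = Σ Δx_i · f(x_i).
Sum = 344.90625.

344.90625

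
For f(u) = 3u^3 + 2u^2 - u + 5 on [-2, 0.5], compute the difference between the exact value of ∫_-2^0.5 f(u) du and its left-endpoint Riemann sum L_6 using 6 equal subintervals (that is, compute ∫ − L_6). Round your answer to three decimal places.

3.338

Exact integral: ∫_-2^0.5 f(u) du ≈ 7.83854.
L_6 ≈ 4.50014.
Error ≈ 7.83854 − 4.50014 ≈ 3.338.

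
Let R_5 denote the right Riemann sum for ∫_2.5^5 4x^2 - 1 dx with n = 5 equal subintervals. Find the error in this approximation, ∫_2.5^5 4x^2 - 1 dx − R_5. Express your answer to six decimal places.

-19.166667

Exact integral: ∫_2.5^5 f(x) dx ≈ 143.33333333.
R_5 = 162.5.
Error ≈ 143.33333333 − 162.5 ≈ -19.166667.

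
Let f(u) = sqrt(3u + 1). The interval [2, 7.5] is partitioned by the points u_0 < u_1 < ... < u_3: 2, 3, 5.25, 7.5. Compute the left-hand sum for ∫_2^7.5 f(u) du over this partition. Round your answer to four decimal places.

Subinterval widths: 1, 2.25, 2.25.
Left endpoints: 2, 3, 5.25.
f(2) ≈ 2.6458, f(3) ≈ 3.1623, f(5.25) ≈ 4.0927.
Sum = Σ Δu_i · f(u_i).
Sum ≈ 18.9694.

18.9694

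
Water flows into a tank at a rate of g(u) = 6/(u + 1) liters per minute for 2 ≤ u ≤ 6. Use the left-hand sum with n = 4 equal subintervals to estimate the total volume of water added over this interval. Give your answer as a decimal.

Δu = (6 − 2)/4 = 1.
Left endpoints: 2, 3, 4, 5.
g(2) = 2, g(3) = 1.5, g(4) = 1.2, g(5) = 1.
Sum = Δu · [g(2) + g(3) + g(4) + g(5)].
Sum = 5.7.

5.7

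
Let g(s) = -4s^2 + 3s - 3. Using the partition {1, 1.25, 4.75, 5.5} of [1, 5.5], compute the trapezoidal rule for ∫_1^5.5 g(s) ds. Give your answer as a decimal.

-219

Subinterval widths: 0.25, 3.5, 0.75.
g(1) = -4, g(1.25) = -5.5, g(4.75) = -79, g(5.5) = -107.5.
On each subinterval the trapezoid contributes (Δs_i/2)·[g(s_{i-1}) + g(s_i)].
Sum = -219.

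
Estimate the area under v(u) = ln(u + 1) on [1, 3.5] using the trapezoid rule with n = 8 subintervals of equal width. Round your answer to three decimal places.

2.880

Δu = (3.5 − 1)/8 = 0.3125.
v(1) ≈ 0.693, v(1.3125) ≈ 0.838, v(1.625) ≈ 0.965, v(1.9375) ≈ 1.078, v(2.25) ≈ 1.179, v(2.5625) ≈ 1.270, v(2.875) ≈ 1.355, v(3.1875) ≈ 1.432, v(3.5) ≈ 1.504.
T_8 = (Δu/2)·[v(u_0) + 2v(u_1) + ... + 2v(u_{7}) + v(u_8)].
Sum ≈ 2.880.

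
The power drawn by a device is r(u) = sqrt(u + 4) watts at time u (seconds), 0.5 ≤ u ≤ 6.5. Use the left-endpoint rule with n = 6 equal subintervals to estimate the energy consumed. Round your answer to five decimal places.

15.75233

Δu = (6.5 − 0.5)/6 = 1.
Left endpoints: 0.5, 1.5, 2.5, 3.5, 4.5, 5.5.
r(0.5) ≈ 2.12132, r(1.5) ≈ 2.34521, r(2.5) ≈ 2.54951, r(3.5) ≈ 2.73861, r(4.5) ≈ 2.91548, r(5.5) ≈ 3.08221.
Sum = Δu · [r(0.5) + r(1.5) + r(2.5) + ...].
Sum ≈ 15.75233.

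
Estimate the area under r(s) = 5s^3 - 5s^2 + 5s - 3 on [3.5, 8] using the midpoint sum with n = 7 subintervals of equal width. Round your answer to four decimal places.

Δs = (8 − 3.5)/7 = 9/14.
Midpoints: 107/28, 125/28, 143/28, 5.75, 179/28, 197/28, 215/28.
r(107/28) = 4875939/21952, r(125/28) = 8002269/21952, r(143/28) = 12252879/21952, r(5.75) = 810.984375, r(179/28) = 24826779/21952, r(197/28) = 33499989/21952, r(215/28) = 43997319/21952.
Sum = Δs · [r(107/28) + r(125/28) + r(143/28) + ...].
Sum ≈ 4253.8302.

4253.8302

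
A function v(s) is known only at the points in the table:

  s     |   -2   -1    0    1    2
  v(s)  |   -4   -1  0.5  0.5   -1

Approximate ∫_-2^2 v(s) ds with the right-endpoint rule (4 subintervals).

Δs = 1.
Sum = 1·[(-1) + 0.5 + 0.5 + (-1)] = -1.

-1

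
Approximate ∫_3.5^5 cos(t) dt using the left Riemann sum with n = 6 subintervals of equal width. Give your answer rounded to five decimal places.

Δt = (5 − 3.5)/6 = 0.25.
Left endpoints: 3.5, 3.75, 4, 4.25, 4.5, 4.75.
f(3.5) ≈ -0.93646, f(3.75) ≈ -0.82056, f(4) ≈ -0.65364, f(4.25) ≈ -0.44609, f(4.5) ≈ -0.21080, f(4.75) ≈ 0.03760.
Sum = Δt · [f(3.5) + f(3.75) + f(4) + ...].
Sum ≈ -0.75749.

-0.75749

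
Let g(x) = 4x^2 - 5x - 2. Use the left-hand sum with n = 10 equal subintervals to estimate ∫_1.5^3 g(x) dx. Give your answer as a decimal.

Δx = (3 − 1.5)/10 = 0.15.
Left endpoints: 1.5, 1.65, 1.8, 1.95, 2.1, 2.25, 2.4, 2.55, 2.7, 2.85.
g(1.5) = -0.5, g(1.65) = 0.64, g(1.8) = 1.96, g(1.95) = 3.46, g(2.1) = 5.14, g(2.25) = 7, g(2.4) = 9.04, g(2.55) = 11.26, g(2.7) = 13.66, g(2.85) = 16.24.
Sum = Δx · [g(1.5) + g(1.65) + g(1.8) + ...].
Sum = 10.185.

10.185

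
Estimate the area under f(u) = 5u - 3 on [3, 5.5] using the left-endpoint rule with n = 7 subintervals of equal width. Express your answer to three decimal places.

Δu = (5.5 − 3)/7 = 5/14.
Left endpoints: 3, 47/14, 26/7, 57/14, 31/7, 67/14, 36/7.
f(3) = 12, f(47/14) = 193/14, f(26/7) = 109/7, f(57/14) = 243/14, f(31/7) = 134/7, f(67/14) = 293/14, f(36/7) = 159/7.
Sum = Δu · [f(3) + f(47/14) + f(26/7) + ...].
Sum ≈ 43.393.

43.393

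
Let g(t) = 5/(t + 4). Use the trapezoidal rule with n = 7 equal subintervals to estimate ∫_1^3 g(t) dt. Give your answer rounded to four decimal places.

1.6830

Δt = (3 − 1)/7 = 2/7.
g(1) = 1, g(9/7) = 35/37, g(11/7) = 35/39, g(13/7) = 35/41, g(15/7) = 35/43, g(17/7) = 7/9, g(19/7) = 35/47, g(3) = 5/7.
T_7 = (Δt/2)·[g(t_0) + 2g(t_1) + ... + 2g(t_{6}) + g(t_7)].
Sum ≈ 1.6830.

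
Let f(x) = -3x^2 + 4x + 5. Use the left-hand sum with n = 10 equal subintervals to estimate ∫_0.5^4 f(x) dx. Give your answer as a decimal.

Δx = (4 − 0.5)/10 = 0.35.
Left endpoints: 0.5, 0.85, 1.2, 1.55, 1.9, 2.25, 2.6, 2.95, 3.3, 3.65.
f(0.5) = 6.25, f(0.85) = 6.2325, f(1.2) = 5.48, f(1.55) = 3.9925, f(1.9) = 1.77, f(2.25) = -1.1875, f(2.6) = -4.88, f(2.95) = -9.3075, f(3.3) = -14.47, f(3.65) = -20.3675.
Sum = Δx · [f(0.5) + f(0.85) + f(1.2) + ...].
Sum = -9.270625.

-9.270625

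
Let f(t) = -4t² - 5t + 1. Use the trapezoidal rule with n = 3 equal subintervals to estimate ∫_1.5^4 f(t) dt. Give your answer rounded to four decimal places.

Δt = (4 − 1.5)/3 = 5/6.
f(1.5) = -15.5, f(7/3) = -292/9, f(19/6) = -989/18, f(4) = -83.
T_3 = (Δt/2)·[f(t_0) + 2f(t_1) + 2f(t_2) + f(t_3)].
Sum ≈ -113.8657.

-113.8657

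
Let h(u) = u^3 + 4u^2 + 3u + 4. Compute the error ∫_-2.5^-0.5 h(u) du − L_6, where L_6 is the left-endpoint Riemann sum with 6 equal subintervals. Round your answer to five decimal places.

Exact integral: ∫_-2.5^-0.5 h(u) du ≈ 9.9166667.
L_6 ≈ 10.3148148.
Error ≈ 9.9166667 − 10.3148148 ≈ -0.39815.

-0.39815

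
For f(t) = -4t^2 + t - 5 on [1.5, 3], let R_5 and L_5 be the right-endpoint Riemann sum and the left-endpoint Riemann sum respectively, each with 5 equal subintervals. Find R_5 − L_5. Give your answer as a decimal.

-7.65

R_5 = -39.54.
L_5 = -31.89.
R_5 − L_5 = -7.65.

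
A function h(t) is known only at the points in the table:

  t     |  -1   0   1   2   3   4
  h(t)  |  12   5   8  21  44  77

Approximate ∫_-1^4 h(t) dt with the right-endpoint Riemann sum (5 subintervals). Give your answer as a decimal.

155

Δt = 1.
Sum = 1·[5 + 8 + 21 + 44 + 77] = 155.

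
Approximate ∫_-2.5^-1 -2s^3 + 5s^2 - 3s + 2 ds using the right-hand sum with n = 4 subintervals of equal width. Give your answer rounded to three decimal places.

43.576

Δs = (-1 − (-2.5))/4 = 0.375.
Right endpoints: -2.125, -1.75, -1.375, -1.
f(-2.125) = 50.14453125, f(-1.75) = 33.28125, f(-1.375) = 20.77734375, f(-1) = 12.
Sum = Δs · [f(-2.125) + f(-1.75) + f(-1.375) + f(-1)].
Sum ≈ 43.576.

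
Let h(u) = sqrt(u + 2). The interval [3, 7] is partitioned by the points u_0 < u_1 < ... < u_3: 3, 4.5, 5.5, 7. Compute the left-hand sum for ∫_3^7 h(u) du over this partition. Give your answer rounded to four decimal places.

Subinterval widths: 1.5, 1, 1.5.
Left endpoints: 3, 4.5, 5.5.
h(3) ≈ 2.2361, h(4.5) ≈ 2.5495, h(5.5) ≈ 2.7386.
Sum = Σ Δu_i · h(u_i).
Sum ≈ 10.0115.

10.0115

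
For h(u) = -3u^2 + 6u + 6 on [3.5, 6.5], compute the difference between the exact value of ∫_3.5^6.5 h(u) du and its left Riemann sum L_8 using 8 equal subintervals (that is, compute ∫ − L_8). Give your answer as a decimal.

Exact integral: ∫_3.5^6.5 h(u) du = -123.75.
L_8 = -110.4609375.
Error = -123.75 − (-110.4609375) = -13.2890625.

-13.2890625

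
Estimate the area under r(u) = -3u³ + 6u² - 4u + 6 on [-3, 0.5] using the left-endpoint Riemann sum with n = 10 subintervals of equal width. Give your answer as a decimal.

180.56390625

Δu = (0.5 − (-3))/10 = 0.35.
Left endpoints: -3, -2.65, -2.3, -1.95, -1.6, -1.25, -0.9, -0.55, -0.2, 0.15.
r(-3) = 153, r(-2.65) = 114.563875, r(-2.3) = 83.441, r(-1.95) = 58.859625, r(-1.6) = 40.048, r(-1.25) = 26.234375, r(-0.9) = 16.647, r(-0.55) = 10.514125, r(-0.2) = 7.064, r(0.15) = 5.524875.
Sum = Δu · [r(-3) + r(-2.65) + r(-2.3) + ...].
Sum = 180.56390625.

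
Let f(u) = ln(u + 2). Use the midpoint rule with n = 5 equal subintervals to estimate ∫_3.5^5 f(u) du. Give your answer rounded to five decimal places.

2.74540

Δu = (5 − 3.5)/5 = 0.3.
Midpoints: 3.65, 3.95, 4.25, 4.55, 4.85.
f(3.65) ≈ 1.73166, f(3.95) ≈ 1.78339, f(4.25) ≈ 1.83258, f(4.55) ≈ 1.87947, f(4.85) ≈ 1.92425.
Sum = Δu · [f(3.65) + f(3.95) + f(4.25) + f(4.55) + f(4.85)].
Sum ≈ 2.74540.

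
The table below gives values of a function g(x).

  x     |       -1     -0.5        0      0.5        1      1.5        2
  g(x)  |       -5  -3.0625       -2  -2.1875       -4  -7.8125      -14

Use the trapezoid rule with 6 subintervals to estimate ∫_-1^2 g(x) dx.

Δx = 0.5.
T_6 = (0.5/2)·[(-5) + 2·(-3.0625) + 2·(-2) + 2·(-2.1875) + 2·(-4) + 2·(-7.8125) + (-14)] = -14.28125.

-14.28125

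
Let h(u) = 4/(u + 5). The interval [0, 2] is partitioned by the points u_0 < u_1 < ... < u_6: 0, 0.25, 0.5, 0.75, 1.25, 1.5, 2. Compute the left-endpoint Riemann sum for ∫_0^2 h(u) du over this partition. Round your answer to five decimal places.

1.38781

Subinterval widths: 0.25, 0.25, 0.25, 0.5, 0.25, 0.5.
Left endpoints: 0, 0.25, 0.5, 0.75, 1.25, 1.5.
h(0) = 0.8, h(0.25) = 16/21, h(0.5) = 8/11, h(0.75) = 16/23, h(1.25) = 0.64, h(1.5) = 8/13.
Sum = Σ Δu_i · h(u_i).
Sum ≈ 1.38781.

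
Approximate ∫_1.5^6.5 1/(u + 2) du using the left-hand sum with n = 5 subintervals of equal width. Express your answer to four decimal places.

0.9769

Δu = (6.5 − 1.5)/5 = 1.
Left endpoints: 1.5, 2.5, 3.5, 4.5, 5.5.
f(1.5) = 2/7, f(2.5) = 2/9, f(3.5) = 2/11, f(4.5) = 2/13, f(5.5) = 2/15.
Sum = Δu · [f(1.5) + f(2.5) + f(3.5) + f(4.5) + f(5.5)].
Sum ≈ 0.9769.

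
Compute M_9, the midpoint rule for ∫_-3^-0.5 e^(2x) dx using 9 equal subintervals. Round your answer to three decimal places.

Δx = (-0.5 − (-3))/9 = 5/18.
Midpoints: -103/36, -31/12, -83/36, -73/36, -1.75, -53/36, -43/36, -11/12, -23/36.
f(-103/36) ≈ 0.003, f(-31/12) ≈ 0.006, f(-83/36) ≈ 0.010, f(-73/36) ≈ 0.017, f(-1.75) ≈ 0.030, f(-53/36) ≈ 0.053, f(-43/36) ≈ 0.092, f(-11/12) ≈ 0.160, f(-23/36) ≈ 0.279.
Sum = Δx · [f(-103/36) + f(-31/12) + f(-83/36) + ...].
Sum ≈ 0.180.

0.180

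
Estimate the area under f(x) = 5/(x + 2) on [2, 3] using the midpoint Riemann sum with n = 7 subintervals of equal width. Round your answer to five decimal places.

Δx = (3 − 2)/7 = 1/7.
Midpoints: 29/14, 31/14, 33/14, 2.5, 37/14, 39/14, 41/14.
f(29/14) = 70/57, f(31/14) = 70/59, f(33/14) = 70/61, f(2.5) = 10/9, f(37/14) = 14/13, f(39/14) = 70/67, f(41/14) = 70/69.
Sum = Δx · [f(29/14) + f(31/14) + f(33/14) + ...].
Sum ≈ 1.11562.

1.11562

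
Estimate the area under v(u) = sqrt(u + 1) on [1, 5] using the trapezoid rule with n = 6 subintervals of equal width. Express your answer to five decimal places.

7.90682

Δu = (5 − 1)/6 = 2/3.
v(1) ≈ 1.41421, v(5/3) ≈ 1.63299, v(7/3) ≈ 1.82574, v(3) ≈ 2.00000, v(11/3) ≈ 2.16025, v(13/3) ≈ 2.30940, v(5) ≈ 2.44949.
T_6 = (Δu/2)·[v(u_0) + 2v(u_1) + ... + 2v(u_{5}) + v(u_6)].
Sum ≈ 7.90682.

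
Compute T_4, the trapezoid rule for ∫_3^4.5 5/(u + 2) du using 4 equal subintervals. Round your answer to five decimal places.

Δu = (4.5 − 3)/4 = 0.375.
f(3) = 1, f(3.375) = 40/43, f(3.75) = 20/23, f(4.125) = 40/49, f(4.5) = 10/13.
T_4 = (Δu/2)·[f(u_0) + 2f(u_1) + 2f(u_2) + 2f(u_3) + f(u_4)].
Sum ≈ 1.31278.

1.31278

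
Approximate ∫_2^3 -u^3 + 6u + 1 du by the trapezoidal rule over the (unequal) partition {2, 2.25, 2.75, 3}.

Subinterval widths: 0.25, 0.5, 0.25.
f(2) = 5, f(2.25) = 3.109375, f(2.75) = -3.296875, f(3) = -8.
On each subinterval the trapezoid contributes (Δu_i/2)·[f(u_{i-1}) + f(u_i)].
Sum = -0.4453125.

-0.4453125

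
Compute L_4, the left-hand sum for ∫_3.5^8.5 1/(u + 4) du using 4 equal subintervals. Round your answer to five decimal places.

0.54563

Δu = (8.5 − 3.5)/4 = 1.25.
Left endpoints: 3.5, 4.75, 6, 7.25.
f(3.5) = 2/15, f(4.75) = 4/35, f(6) = 0.1, f(7.25) = 4/45.
Sum = Δu · [f(3.5) + f(4.75) + f(6) + f(7.25)].
Sum ≈ 0.54563.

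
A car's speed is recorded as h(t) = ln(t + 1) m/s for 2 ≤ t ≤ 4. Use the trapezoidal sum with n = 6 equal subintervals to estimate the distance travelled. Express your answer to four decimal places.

Δt = (4 − 2)/6 = 1/3.
h(2) ≈ 1.0986, h(7/3) ≈ 1.2040, h(8/3) ≈ 1.2993, h(3) ≈ 1.3863, h(10/3) ≈ 1.4663, h(11/3) ≈ 1.5404, h(4) ≈ 1.6094.
T_6 = (Δt/2)·[h(t_0) + 2h(t_1) + ... + 2h(t_{5}) + h(t_6)].
Sum ≈ 2.7501.

2.7501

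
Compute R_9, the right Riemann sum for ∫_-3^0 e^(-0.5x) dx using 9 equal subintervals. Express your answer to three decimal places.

6.399

Δx = (0 − (-3))/9 = 1/3.
Right endpoints: -8/3, -7/3, -2, -5/3, -4/3, -1, -2/3, -1/3, 0.
f(-8/3) ≈ 3.794, f(-7/3) ≈ 3.211, f(-2) ≈ 2.718, f(-5/3) ≈ 2.301, f(-4/3) ≈ 1.948, f(-1) ≈ 1.649, f(-2/3) ≈ 1.396, f(-1/3) ≈ 1.181, f(0) ≈ 1.000.
Sum = Δx · [f(-8/3) + f(-7/3) + f(-2) + ...].
Sum ≈ 6.399.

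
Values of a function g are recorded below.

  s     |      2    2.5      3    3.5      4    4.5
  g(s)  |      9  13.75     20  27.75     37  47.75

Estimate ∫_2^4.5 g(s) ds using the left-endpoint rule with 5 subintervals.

Δs = 0.5.
Sum = 0.5·[9 + 13.75 + 20 + 27.75 + 37] = 53.75.

53.75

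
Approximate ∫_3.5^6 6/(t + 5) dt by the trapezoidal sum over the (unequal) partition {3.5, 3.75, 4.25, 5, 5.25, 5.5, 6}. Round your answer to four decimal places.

1.5478

Subinterval widths: 0.25, 0.5, 0.75, 0.25, 0.25, 0.5.
f(3.5) = 12/17, f(3.75) = 24/35, f(4.25) = 24/37, f(5) = 0.6, f(5.25) = 24/41, f(5.5) = 4/7, f(6) = 6/11.
On each subinterval the trapezoid contributes (Δt_i/2)·[f(t_{i-1}) + f(t_i)].
Sum ≈ 1.5478.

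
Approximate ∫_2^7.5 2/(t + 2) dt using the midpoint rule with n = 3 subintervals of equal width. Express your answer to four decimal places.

1.7162

Δt = (7.5 − 2)/3 = 11/6.
Midpoints: 35/12, 4.75, 79/12.
f(35/12) = 24/59, f(4.75) = 8/27, f(79/12) = 24/103.
Sum = Δt · [f(35/12) + f(4.75) + f(79/12)].
Sum ≈ 1.7162.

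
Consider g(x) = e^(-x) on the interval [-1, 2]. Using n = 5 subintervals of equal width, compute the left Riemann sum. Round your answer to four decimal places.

3.4349

Δx = (2 − (-1))/5 = 0.6.
Left endpoints: -1, -0.4, 0.2, 0.8, 1.4.
g(-1) ≈ 2.7183, g(-0.4) ≈ 1.4918, g(0.2) ≈ 0.8187, g(0.8) ≈ 0.4493, g(1.4) ≈ 0.2466.
Sum = Δx · [g(-1) + g(-0.4) + g(0.2) + g(0.8) + g(1.4)].
Sum ≈ 3.4349.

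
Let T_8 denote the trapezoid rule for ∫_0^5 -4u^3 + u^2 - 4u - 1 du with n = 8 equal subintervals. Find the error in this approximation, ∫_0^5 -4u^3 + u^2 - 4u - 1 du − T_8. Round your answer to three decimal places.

Exact integral: ∫_0^5 f(u) du ≈ -638.33333.
T_8 = -647.7734375.
Error ≈ -638.33333 − (-647.7734375) ≈ 9.440.

9.440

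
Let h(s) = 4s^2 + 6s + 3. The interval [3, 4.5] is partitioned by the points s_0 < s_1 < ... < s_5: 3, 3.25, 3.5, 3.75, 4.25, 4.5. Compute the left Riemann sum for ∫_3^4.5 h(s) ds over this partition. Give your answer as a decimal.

Subinterval widths: 0.25, 0.25, 0.25, 0.5, 0.25.
Left endpoints: 3, 3.25, 3.5, 3.75, 4.25.
h(3) = 57, h(3.25) = 64.75, h(3.5) = 73, h(3.75) = 81.75, h(4.25) = 100.75.
Sum = Σ Δs_i · h(s_i).
Sum = 114.75.

114.75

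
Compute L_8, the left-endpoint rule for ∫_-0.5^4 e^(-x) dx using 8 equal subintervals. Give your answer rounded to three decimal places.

Δx = (4 − (-0.5))/8 = 0.5625.
Left endpoints: -0.5, 0.0625, 0.625, 1.1875, 1.75, 2.3125, 2.875, 3.4375.
f(-0.5) ≈ 1.649, f(0.0625) ≈ 0.939, f(0.625) ≈ 0.535, f(1.1875) ≈ 0.305, f(1.75) ≈ 0.174, f(2.3125) ≈ 0.099, f(2.875) ≈ 0.056, f(3.4375) ≈ 0.032.
Sum = Δx · [f(-0.5) + f(0.0625) + f(0.625) + ...].
Sum ≈ 2.132.

2.132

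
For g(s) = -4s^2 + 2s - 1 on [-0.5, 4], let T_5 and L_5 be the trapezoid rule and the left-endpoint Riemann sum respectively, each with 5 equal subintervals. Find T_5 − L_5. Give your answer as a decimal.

-24.3

T_5 = -76.68.
L_5 = -52.38.
T_5 − L_5 = -24.3.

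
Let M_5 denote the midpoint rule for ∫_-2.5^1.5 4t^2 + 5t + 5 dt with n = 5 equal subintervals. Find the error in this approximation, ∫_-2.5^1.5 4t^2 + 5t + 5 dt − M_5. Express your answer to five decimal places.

Exact integral: ∫_-2.5^1.5 f(t) dt ≈ 35.3333333.
M_5 = 34.48.
Error ≈ 35.3333333 − 34.48 ≈ 0.85333.

0.85333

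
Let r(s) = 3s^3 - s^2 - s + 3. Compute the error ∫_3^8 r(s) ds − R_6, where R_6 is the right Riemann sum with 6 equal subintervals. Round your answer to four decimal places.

Exact integral: ∫_3^8 r(s) ds ≈ 2837.083333.
R_6 ≈ 3446.400463.
Error ≈ 2837.083333 − 3446.400463 ≈ -609.3171.

-609.3171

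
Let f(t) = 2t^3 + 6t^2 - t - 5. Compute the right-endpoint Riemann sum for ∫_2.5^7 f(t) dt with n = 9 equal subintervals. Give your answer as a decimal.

2025

Δt = (7 − 2.5)/9 = 0.5.
Right endpoints: 3, 3.5, 4, 4.5, 5, 5.5, 6, 6.5, 7.
f(3) = 100, f(3.5) = 150.75, f(4) = 215, f(4.5) = 294.25, f(5) = 390, f(5.5) = 503.75, f(6) = 637, f(6.5) = 791.25, f(7) = 968.
Sum = Δt · [f(3) + f(3.5) + f(4) + ...].
Sum = 2025.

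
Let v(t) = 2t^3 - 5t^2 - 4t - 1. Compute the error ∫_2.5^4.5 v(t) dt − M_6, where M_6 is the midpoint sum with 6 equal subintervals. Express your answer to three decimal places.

0.296

Exact integral: ∫_2.5^4.5 v(t) dt ≈ 29.66667.
M_6 ≈ 29.37037.
Error ≈ 29.66667 − 29.37037 ≈ 0.296.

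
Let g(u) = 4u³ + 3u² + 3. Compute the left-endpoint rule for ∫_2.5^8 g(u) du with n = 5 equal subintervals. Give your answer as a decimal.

Δu = (8 − 2.5)/5 = 1.1.
Left endpoints: 2.5, 3.6, 4.7, 5.8, 6.9.
g(2.5) = 84.25, g(3.6) = 228.504, g(4.7) = 484.562, g(5.8) = 884.368, g(6.9) = 1459.866.
Sum = Δu · [g(2.5) + g(3.6) + g(4.7) + g(5.8) + g(6.9)].
Sum = 3455.705.

3455.705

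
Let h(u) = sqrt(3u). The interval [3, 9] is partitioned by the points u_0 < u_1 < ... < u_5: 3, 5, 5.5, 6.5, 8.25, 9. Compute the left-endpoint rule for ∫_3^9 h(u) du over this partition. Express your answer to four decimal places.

23.4575

Subinterval widths: 2, 0.5, 1, 1.75, 0.75.
Left endpoints: 3, 5, 5.5, 6.5, 8.25.
h(3) ≈ 3.0000, h(5) ≈ 3.8730, h(5.5) ≈ 4.0620, h(6.5) ≈ 4.4159, h(8.25) ≈ 4.9749.
Sum = Σ Δu_i · h(u_i).
Sum ≈ 23.4575.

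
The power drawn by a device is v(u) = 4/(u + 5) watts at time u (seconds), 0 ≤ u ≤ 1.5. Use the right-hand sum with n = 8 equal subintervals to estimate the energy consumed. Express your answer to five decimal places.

Δu = (1.5 − 0)/8 = 0.1875.
Right endpoints: 0.1875, 0.375, 0.5625, 0.75, 0.9375, 1.125, 1.3125, 1.5.
v(0.1875) = 64/83, v(0.375) = 32/43, v(0.5625) = 64/89, v(0.75) = 16/23, v(0.9375) = 64/95, v(1.125) = 32/49, v(1.3125) = 64/101, v(1.5) = 8/13.
Sum = Δu · [v(0.1875) + v(0.375) + v(0.5625) + ...].
Sum ≈ 1.03234.

1.03234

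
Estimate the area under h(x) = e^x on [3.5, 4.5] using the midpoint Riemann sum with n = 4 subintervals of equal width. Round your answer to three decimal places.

56.754

Δx = (4.5 − 3.5)/4 = 0.25.
Midpoints: 3.625, 3.875, 4.125, 4.375.
h(3.625) ≈ 37.525, h(3.875) ≈ 48.183, h(4.125) ≈ 61.868, h(4.375) ≈ 79.440.
Sum = Δx · [h(3.625) + h(3.875) + h(4.125) + h(4.375)].
Sum ≈ 56.754.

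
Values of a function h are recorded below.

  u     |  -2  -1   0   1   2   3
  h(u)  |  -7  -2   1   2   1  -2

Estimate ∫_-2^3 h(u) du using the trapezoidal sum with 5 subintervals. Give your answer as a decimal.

-2.5

Δu = 1.
T_5 = (1/2)·[(-7) + 2·(-2) + 2·1 + 2·2 + 2·1 + (-2)] = -2.5.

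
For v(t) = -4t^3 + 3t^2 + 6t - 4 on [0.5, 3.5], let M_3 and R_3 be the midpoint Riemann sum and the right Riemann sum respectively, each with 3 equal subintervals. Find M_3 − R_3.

M_3 = -78.
R_3 = -152.25.
M_3 − R_3 = 74.25.

74.25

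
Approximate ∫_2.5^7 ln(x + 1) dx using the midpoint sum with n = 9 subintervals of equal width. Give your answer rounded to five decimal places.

Δx = (7 − 2.5)/9 = 0.5.
Midpoints: 2.75, 3.25, 3.75, 4.25, 4.75, 5.25, 5.75, 6.25, 6.75.
f(2.75) ≈ 1.32176, f(3.25) ≈ 1.44692, f(3.75) ≈ 1.55814, f(4.25) ≈ 1.65823, f(4.75) ≈ 1.74920, f(5.25) ≈ 1.83258, f(5.75) ≈ 1.90954, f(6.25) ≈ 1.98100, f(6.75) ≈ 2.04769.
Sum = Δx · [f(2.75) + f(3.25) + f(3.75) + ...].
Sum ≈ 7.75253.

7.75253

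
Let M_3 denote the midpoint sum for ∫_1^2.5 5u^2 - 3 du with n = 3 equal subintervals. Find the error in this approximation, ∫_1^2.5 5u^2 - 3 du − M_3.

0.15625

Exact integral: ∫_1^2.5 f(u) du = 19.875.
M_3 = 19.71875.
Error = 19.875 − 19.71875 = 0.15625.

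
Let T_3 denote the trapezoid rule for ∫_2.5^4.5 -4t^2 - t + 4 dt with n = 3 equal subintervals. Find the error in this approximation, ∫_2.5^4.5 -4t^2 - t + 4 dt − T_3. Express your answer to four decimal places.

0.5926

Exact integral: ∫_2.5^4.5 f(t) dt ≈ -99.666667.
T_3 ≈ -100.259259.
Error ≈ -99.666667 − (-100.259259) ≈ 0.5926.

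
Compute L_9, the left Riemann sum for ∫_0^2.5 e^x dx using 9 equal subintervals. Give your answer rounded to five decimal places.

Δx = (2.5 − 0)/9 = 5/18.
Left endpoints: 0, 5/18, 5/9, 5/6, 10/9, 25/18, 5/3, 35/18, 20/9.
f(0) ≈ 1.00000, f(5/18) ≈ 1.32019, f(5/9) ≈ 1.74291, f(5/6) ≈ 2.30098, f(10/9) ≈ 3.03773, f(25/18) ≈ 4.01039, f(5/3) ≈ 5.29449, f(35/18) ≈ 6.98975, f(20/9) ≈ 9.22781.
Sum = Δx · [f(0) + f(5/18) + f(5/9) + ...].
Sum ≈ 9.70118.

9.70118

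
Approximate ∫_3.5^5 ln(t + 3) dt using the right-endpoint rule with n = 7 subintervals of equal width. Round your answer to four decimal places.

Δt = (5 − 3.5)/7 = 3/14.
Right endpoints: 26/7, 55/14, 29/7, 61/14, 32/7, 67/14, 5.
f(26/7) ≈ 1.9042, f(55/14) ≈ 1.9357, f(29/7) ≈ 1.9661, f(61/14) ≈ 1.9957, f(32/7) ≈ 2.0244, f(67/14) ≈ 2.0523, f(5) ≈ 2.0794.
Sum = Δt · [f(26/7) + f(55/14) + f(29/7) + ...].
Sum ≈ 2.9910.

2.9910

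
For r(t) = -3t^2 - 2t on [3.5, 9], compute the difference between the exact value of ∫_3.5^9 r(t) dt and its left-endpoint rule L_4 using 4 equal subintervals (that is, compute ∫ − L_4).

Exact integral: ∫_3.5^9 r(t) dt = -754.875.
L_4 = -610.71484375.
Error = -754.875 − (-610.71484375) = -144.16015625.

-144.16015625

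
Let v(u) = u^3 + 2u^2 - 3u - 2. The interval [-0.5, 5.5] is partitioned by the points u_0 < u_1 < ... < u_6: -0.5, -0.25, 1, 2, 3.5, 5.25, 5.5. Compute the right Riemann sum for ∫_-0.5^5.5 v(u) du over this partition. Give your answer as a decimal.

Subinterval widths: 0.25, 1.25, 1, 1.5, 1.75, 0.25.
Right endpoints: -0.25, 1, 2, 3.5, 5.25, 5.5.
v(-0.25) = -1.140625, v(1) = -2, v(2) = 8, v(3.5) = 54.875, v(5.25) = 182.078125, v(5.5) = 208.375.
Sum = Σ Δu_i · v(u_i).
Sum = 458.2578125.

458.2578125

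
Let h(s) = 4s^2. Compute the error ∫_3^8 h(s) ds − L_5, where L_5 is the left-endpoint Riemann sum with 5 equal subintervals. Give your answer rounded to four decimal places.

106.6667

Exact integral: ∫_3^8 h(s) ds ≈ 646.666667.
L_5 = 540.
Error ≈ 646.666667 − 540 ≈ 106.6667.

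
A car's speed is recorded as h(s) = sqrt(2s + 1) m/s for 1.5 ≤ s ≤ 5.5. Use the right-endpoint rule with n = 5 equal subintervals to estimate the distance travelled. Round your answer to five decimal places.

11.76416

Δs = (5.5 − 1.5)/5 = 0.8.
Right endpoints: 2.3, 3.1, 3.9, 4.7, 5.5.
h(2.3) ≈ 2.36643, h(3.1) ≈ 2.68328, h(3.9) ≈ 2.96648, h(4.7) ≈ 3.22490, h(5.5) ≈ 3.46410.
Sum = Δs · [h(2.3) + h(3.1) + h(3.9) + h(4.7) + h(5.5)].
Sum ≈ 11.76416.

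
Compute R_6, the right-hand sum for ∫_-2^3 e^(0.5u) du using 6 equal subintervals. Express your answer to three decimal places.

Δu = (3 − (-2))/6 = 5/6.
Right endpoints: -7/6, -1/3, 0.5, 4/3, 13/6, 3.
f(-7/6) ≈ 0.558, f(-1/3) ≈ 0.846, f(0.5) ≈ 1.284, f(4/3) ≈ 1.948, f(13/6) ≈ 2.955, f(3) ≈ 4.482.
Sum = Δu · [f(-7/6) + f(-1/3) + f(0.5) + ...].
Sum ≈ 10.060.

10.060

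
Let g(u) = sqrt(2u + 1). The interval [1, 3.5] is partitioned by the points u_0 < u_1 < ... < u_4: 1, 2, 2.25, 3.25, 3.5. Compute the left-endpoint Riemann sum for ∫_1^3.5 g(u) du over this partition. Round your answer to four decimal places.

Subinterval widths: 1, 0.25, 1, 0.25.
Left endpoints: 1, 2, 2.25, 3.25.
g(1) ≈ 1.7321, g(2) ≈ 2.2361, g(2.25) ≈ 2.3452, g(3.25) ≈ 2.7386.
Sum = Σ Δu_i · g(u_i).
Sum ≈ 5.3209.

5.3209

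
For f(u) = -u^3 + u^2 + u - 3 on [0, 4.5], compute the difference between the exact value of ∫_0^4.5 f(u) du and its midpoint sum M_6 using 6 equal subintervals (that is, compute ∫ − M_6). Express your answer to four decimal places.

Exact integral: ∫_0^4.5 f(u) du = -75.515625.
M_6 ≈ -74.302734.
Error ≈ -75.515625 − (-74.302734) ≈ -1.2129.

-1.2129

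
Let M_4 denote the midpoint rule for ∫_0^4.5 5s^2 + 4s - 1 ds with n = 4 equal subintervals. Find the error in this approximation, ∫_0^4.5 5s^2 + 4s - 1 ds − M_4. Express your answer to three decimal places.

2.373

Exact integral: ∫_0^4.5 f(s) ds = 187.875.
M_4 ≈ 185.50195.
Error ≈ 187.875 − 185.50195 ≈ 2.373.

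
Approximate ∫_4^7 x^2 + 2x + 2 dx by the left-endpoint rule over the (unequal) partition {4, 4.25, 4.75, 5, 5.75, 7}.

115.25

Subinterval widths: 0.25, 0.5, 0.25, 0.75, 1.25.
Left endpoints: 4, 4.25, 4.75, 5, 5.75.
f(4) = 26, f(4.25) = 28.5625, f(4.75) = 34.0625, f(5) = 37, f(5.75) = 46.5625.
Sum = Σ Δx_i · f(x_i).
Sum = 115.25.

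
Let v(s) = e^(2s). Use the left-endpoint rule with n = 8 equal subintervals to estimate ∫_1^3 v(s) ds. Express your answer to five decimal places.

Δs = (3 − 1)/8 = 0.25.
Left endpoints: 1, 1.25, 1.5, 1.75, 2, 2.25, 2.5, 2.75.
v(1) ≈ 7.38906, v(1.25) ≈ 12.18249, v(1.5) ≈ 20.08554, v(1.75) ≈ 33.11545, v(2) ≈ 54.59815, v(2.25) ≈ 90.01713, v(2.5) ≈ 148.41316, v(2.75) ≈ 244.69193.
Sum = Δs · [v(1) + v(1.25) + v(1.5) + ...].
Sum ≈ 152.62323.

152.62323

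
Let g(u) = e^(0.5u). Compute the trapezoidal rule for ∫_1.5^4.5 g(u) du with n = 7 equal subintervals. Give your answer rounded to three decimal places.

Δu = (4.5 − 1.5)/7 = 3/7.
g(1.5) ≈ 2.117, g(27/14) ≈ 2.623, g(33/14) ≈ 3.250, g(39/14) ≈ 4.026, g(45/14) ≈ 4.989, g(51/14) ≈ 6.181, g(57/14) ≈ 7.658, g(4.5) ≈ 9.488.
T_7 = (Δu/2)·[g(u_0) + 2g(u_1) + ... + 2g(u_{6}) + g(u_7)].
Sum ≈ 14.798.

14.798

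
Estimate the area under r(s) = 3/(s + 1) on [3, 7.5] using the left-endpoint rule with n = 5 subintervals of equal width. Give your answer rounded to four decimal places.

2.4498

Δs = (7.5 − 3)/5 = 0.9.
Left endpoints: 3, 3.9, 4.8, 5.7, 6.6.
r(3) = 0.75, r(3.9) = 30/49, r(4.8) = 15/29, r(5.7) = 30/67, r(6.6) = 15/38.
Sum = Δs · [r(3) + r(3.9) + r(4.8) + r(5.7) + r(6.6)].
Sum ≈ 2.4498.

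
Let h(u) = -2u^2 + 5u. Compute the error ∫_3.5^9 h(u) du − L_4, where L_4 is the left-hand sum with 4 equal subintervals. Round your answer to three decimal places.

Exact integral: ∫_3.5^9 h(u) du ≈ -285.54167.
L_4 = -213.3828125.
Error ≈ -285.54167 − (-213.3828125) ≈ -72.159.

-72.159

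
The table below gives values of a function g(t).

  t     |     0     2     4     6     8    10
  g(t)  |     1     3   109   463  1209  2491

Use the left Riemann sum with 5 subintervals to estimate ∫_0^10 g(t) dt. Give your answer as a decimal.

Δt = 2.
Sum = 2·[1 + 3 + 109 + 463 + 1209] = 3570.

3570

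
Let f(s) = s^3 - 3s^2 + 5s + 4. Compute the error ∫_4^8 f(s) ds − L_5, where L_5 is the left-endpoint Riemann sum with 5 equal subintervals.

123.2

Exact integral: ∫_4^8 f(s) ds = 648.
L_5 = 524.8.
Error = 648 − 524.8 = 123.2.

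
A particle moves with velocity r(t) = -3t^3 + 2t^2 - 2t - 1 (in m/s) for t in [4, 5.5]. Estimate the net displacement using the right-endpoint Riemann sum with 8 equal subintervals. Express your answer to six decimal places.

-468.557373

Δt = (5.5 − 4)/8 = 0.1875.
Right endpoints: 4.1875, 4.375, 4.5625, 4.75, 4.9375, 5.125, 5.3125, 5.5.
r(4.1875) = -797041/4096, r(4.375) = -114017/512, r(4.5625) = -1037995/4096, r(4.75) = -286.890625, r(4.9375) = -1323949/4096, r(5.125) = -185627/512, r(5.3125) = -1658791/4096, r(5.5) = -450.625.
Sum = Δt · [r(4.1875) + r(4.375) + r(4.5625) + ...].
Sum ≈ -468.557373.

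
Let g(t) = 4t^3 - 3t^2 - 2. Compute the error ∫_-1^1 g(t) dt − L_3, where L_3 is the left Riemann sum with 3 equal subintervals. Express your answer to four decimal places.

3.1111

Exact integral: ∫_-1^1 g(t) dt = -6.
L_3 ≈ -9.111111.
Error ≈ -6 − (-9.111111) ≈ 3.1111.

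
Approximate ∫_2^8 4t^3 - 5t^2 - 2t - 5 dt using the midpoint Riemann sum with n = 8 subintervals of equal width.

Δt = (8 − 2)/8 = 0.75.
Midpoints: 2.375, 3.125, 3.875, 4.625, 5.375, 6.125, 6.875, 7.625.
f(2.375) = 15.6328125, f(3.125) = 61.9921875, f(3.875) = 144.9140625, f(4.625) = 274.5234375, f(5.375) = 460.9453125, f(6.125) = 714.3046875, f(6.875) = 1044.7265625, f(7.625) = 1462.3359375.
Sum = Δt · [f(2.375) + f(3.125) + f(3.875) + ...].
Sum = 3134.53125.

3134.53125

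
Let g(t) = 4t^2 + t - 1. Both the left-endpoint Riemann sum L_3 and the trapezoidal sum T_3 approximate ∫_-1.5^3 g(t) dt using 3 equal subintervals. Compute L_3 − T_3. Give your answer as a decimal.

-23.625

L_3 = 22.5.
T_3 = 46.125.
L_3 − T_3 = -23.625.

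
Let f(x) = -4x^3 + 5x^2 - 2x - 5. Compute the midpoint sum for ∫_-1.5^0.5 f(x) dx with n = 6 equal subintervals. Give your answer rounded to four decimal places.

Δx = (0.5 − (-1.5))/6 = 1/3.
Midpoints: -4/3, -1, -2/3, -1/3, 0, 1/3.
f(-4/3) = 433/27, f(-1) = 6, f(-2/3) = -7/27, f(-1/3) = -98/27, f(0) = -5, f(1/3) = -142/27.
Sum = Δx · [f(-4/3) + f(-1) + f(-2/3) + ...].
Sum ≈ 2.6296.

2.6296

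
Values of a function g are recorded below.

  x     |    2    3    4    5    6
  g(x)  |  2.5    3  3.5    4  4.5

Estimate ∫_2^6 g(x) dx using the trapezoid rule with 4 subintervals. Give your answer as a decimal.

14

Δx = 1.
T_4 = (1/2)·[2.5 + 2·3 + 2·3.5 + 2·4 + 4.5] = 14.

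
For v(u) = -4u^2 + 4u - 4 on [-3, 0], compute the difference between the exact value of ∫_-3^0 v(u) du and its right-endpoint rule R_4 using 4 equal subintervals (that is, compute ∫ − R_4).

-16.875

Exact integral: ∫_-3^0 v(u) du = -66.
R_4 = -49.125.
Error = -66 − (-49.125) = -16.875.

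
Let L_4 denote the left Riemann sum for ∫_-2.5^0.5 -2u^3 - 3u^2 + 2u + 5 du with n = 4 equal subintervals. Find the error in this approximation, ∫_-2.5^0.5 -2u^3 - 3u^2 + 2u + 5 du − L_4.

-3.65625

Exact integral: ∫_-2.5^0.5 f(u) du = 12.75.
L_4 = 16.40625.
Error = 12.75 − 16.40625 = -3.65625.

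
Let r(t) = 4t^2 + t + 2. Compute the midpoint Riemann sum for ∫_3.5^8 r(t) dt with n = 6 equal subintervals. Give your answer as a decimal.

659.53125

Δt = (8 − 3.5)/6 = 0.75.
Midpoints: 3.875, 4.625, 5.375, 6.125, 6.875, 7.625.
r(3.875) = 65.9375, r(4.625) = 92.1875, r(5.375) = 122.9375, r(6.125) = 158.1875, r(6.875) = 197.9375, r(7.625) = 242.1875.
Sum = Δt · [r(3.875) + r(4.625) + r(5.375) + ...].
Sum = 659.53125.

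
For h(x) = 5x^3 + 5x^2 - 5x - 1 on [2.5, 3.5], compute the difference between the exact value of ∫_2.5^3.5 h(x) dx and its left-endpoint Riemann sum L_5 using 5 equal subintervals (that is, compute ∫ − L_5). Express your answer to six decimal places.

Exact integral: ∫_2.5^3.5 h(x) dx ≈ 168.16666667.
L_5 = 152.375.
Error ≈ 168.16666667 − 152.375 ≈ 15.791667.

15.791667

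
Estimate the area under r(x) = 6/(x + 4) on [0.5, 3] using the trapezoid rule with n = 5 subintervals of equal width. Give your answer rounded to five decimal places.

Δx = (3 − 0.5)/5 = 0.5.
r(0.5) = 4/3, r(1) = 1.2, r(1.5) = 12/11, r(2) = 1, r(2.5) = 12/13, r(3) = 6/7.
T_5 = (Δx/2)·[r(x_0) + 2r(x_1) + ... + 2r(x_{4}) + r(x_5)].
Sum ≈ 2.65461.

2.65461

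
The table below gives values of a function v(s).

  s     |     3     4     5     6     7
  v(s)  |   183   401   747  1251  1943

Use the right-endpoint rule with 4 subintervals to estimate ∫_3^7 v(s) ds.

Δs = 1.
Sum = 1·[401 + 747 + 1251 + 1943] = 4342.

4342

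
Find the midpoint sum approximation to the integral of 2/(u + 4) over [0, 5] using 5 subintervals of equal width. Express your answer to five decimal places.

Δu = (5 − 0)/5 = 1.
Midpoints: 0.5, 1.5, 2.5, 3.5, 4.5.
f(0.5) = 4/9, f(1.5) = 4/11, f(2.5) = 4/13, f(3.5) = 4/15, f(4.5) = 4/17.
Sum = Δu · [f(0.5) + f(1.5) + f(2.5) + f(3.5) + f(4.5)].
Sum ≈ 1.61773.

1.61773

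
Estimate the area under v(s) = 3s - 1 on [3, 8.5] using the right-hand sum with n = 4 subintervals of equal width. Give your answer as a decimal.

Δs = (8.5 − 3)/4 = 1.375.
Right endpoints: 4.375, 5.75, 7.125, 8.5.
v(4.375) = 12.125, v(5.75) = 16.25, v(7.125) = 20.375, v(8.5) = 24.5.
Sum = Δs · [v(4.375) + v(5.75) + v(7.125) + v(8.5)].
Sum = 100.71875.

100.71875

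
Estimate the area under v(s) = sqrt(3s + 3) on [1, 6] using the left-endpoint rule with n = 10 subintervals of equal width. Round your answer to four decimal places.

Δs = (6 − 1)/10 = 0.5.
Left endpoints: 1, 1.5, 2, 2.5, 3, 3.5, 4, 4.5, 5, 5.5.
v(1) ≈ 2.4495, v(1.5) ≈ 2.7386, v(2) ≈ 3.0000, v(2.5) ≈ 3.2404, v(3) ≈ 3.4641, v(3.5) ≈ 3.6742, v(4) ≈ 3.8730, v(4.5) ≈ 4.0620, v(5) ≈ 4.2426, v(5.5) ≈ 4.4159.
Sum = Δs · [v(1) + v(1.5) + v(2) + ...].
Sum ≈ 17.5802.

17.5802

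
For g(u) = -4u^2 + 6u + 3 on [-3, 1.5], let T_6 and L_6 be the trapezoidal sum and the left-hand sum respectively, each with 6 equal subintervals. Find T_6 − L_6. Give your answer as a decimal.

T_6 = -48.9375.
L_6 = -69.1875.
T_6 − L_6 = 20.25.

20.25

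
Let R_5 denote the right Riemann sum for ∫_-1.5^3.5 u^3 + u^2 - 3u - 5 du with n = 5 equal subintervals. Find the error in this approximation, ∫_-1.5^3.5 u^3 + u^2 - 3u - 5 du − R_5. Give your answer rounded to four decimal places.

-23.9583

Exact integral: ∫_-1.5^3.5 f(u) du ≈ 11.666667.
R_5 = 35.625.
Error ≈ 11.666667 − 35.625 ≈ -23.9583.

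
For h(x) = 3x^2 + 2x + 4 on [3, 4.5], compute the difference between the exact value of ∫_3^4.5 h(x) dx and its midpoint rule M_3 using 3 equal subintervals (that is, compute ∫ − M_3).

Exact integral: ∫_3^4.5 h(x) dx = 81.375.
M_3 = 81.28125.
Error = 81.375 − 81.28125 = 0.09375.

0.09375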